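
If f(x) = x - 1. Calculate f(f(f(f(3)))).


f(3) = 2
f(2) = 1
f(1) = 0
f(0) = -1

-1


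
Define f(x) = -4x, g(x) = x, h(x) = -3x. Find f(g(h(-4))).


h(-4) = 12
g(12) = 12
f(12) = -48

-48


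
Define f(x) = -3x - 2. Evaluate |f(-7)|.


f(-7) = 19
|19| = 19

19


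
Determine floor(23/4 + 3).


23/4 = 5.75
5.75 + 3 = 8.75
floor(8.75) = 8

8


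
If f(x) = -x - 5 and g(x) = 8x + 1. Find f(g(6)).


-54


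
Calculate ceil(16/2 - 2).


16/2 = 8
8 - 2 = 6
ceil(6) = 6

6


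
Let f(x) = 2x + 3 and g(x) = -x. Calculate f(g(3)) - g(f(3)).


f(g(3)) = -3
g(f(3)) = -9
Difference = 6

6


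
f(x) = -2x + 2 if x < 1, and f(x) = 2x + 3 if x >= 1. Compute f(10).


23


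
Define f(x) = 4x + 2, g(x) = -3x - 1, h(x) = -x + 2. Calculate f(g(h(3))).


h(3) = -1
g(-1) = 2
f(2) = 10

10


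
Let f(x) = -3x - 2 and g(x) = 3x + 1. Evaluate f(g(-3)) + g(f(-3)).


f(g(-3)) = 22
g(f(-3)) = 22
Sum = 44

44


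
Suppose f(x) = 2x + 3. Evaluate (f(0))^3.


27


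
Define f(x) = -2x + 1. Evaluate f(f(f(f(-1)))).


f(-1) = 3
f(3) = -5
f(-5) = 11
f(11) = -21

-21


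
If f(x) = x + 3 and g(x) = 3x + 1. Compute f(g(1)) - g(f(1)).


-6


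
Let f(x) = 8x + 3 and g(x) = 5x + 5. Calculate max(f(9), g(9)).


f(9) = 75
g(9) = 50
max = 75

75


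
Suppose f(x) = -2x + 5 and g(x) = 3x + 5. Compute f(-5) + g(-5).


f(-5) = 15
g(-5) = -10
Sum = 5

5


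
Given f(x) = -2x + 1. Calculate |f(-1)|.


f(-1) = 3
|3| = 3

3


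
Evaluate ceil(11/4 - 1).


11/4 = 2.75
2.75 - 1 = 1.75
ceil(1.75) = 2

2


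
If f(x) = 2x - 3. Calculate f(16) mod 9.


f(16) = 29
29 mod 9 = 2

2


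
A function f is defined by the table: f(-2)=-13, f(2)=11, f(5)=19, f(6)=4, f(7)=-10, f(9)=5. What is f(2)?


Reading from the table at x = 2

11


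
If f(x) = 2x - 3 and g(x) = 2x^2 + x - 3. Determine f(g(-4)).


g(-4) = 25
f(25) = 47

47


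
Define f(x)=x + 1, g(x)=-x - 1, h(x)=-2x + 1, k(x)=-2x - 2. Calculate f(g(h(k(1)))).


k(1) = -4
h(-4) = 9
g(9) = -10
f(-10) = -9

-9


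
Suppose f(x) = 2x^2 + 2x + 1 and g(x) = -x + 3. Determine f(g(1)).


g(1) = 2
f(2) = 2*(2)^2 + 2*(2) + 1 = 13

13


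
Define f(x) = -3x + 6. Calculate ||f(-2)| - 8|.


f(-2) = 12
|12| = 12
|12 - 8| = 4

4


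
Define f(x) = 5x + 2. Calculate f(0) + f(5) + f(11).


86


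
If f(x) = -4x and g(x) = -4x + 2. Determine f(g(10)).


g(10) = -38
f(-38) = 152

152


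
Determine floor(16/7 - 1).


16/7 = 2.2857
2.2857 - 1 = 1.2857
floor(1.2857) = 1

1


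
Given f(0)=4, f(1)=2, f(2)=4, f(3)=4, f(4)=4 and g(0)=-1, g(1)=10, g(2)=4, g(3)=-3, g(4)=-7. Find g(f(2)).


f(2) = 4
g(4) = -7

-7


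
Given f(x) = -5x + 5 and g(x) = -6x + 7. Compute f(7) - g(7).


5


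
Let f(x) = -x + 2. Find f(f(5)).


f(5) = -3
f(-3) = 5

5


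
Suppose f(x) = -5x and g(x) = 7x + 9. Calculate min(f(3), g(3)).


-15


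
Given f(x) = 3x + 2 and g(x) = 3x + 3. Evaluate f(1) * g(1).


f(1) = 5
g(1) = 6
Product = 30

30


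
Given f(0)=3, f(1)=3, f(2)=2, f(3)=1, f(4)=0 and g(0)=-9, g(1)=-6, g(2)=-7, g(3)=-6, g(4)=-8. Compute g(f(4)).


f(4) = 0
g(0) = -9

-9


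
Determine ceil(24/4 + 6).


12


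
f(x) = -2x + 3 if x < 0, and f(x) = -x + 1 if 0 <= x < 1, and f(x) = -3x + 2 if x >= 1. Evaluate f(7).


7 satisfies x >= 1
f(7) = -19

-19


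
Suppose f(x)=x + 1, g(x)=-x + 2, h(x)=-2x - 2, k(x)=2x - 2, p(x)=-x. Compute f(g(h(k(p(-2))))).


p(-2) = 2
k(2) = 2
h(2) = -6
g(-6) = 8
f(8) = 9

9


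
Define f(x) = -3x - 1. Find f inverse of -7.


Solve -3x - 1 = -7
x = (-7 + 1) / (-3) = 2

2


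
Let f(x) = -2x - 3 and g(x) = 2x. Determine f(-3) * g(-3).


f(-3) = 3
g(-3) = -6
Product = -18

-18


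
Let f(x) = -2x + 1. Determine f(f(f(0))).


f(0) = 1
f(1) = -1
f(-1) = 3

3


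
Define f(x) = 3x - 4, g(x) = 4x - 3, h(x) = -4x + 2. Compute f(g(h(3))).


h(3) = -10
g(-10) = -43
f(-43) = -133

-133


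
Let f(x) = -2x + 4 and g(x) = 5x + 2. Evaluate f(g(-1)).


10


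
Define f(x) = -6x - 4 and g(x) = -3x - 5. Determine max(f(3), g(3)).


f(3) = -22
g(3) = -14
max = -14

-14


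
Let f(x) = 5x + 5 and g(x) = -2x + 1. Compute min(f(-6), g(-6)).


f(-6) = -25
g(-6) = 13
min = -25

-25


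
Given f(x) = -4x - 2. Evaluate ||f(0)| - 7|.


f(0) = -2
|-2| = 2
|2 - 7| = 5

5


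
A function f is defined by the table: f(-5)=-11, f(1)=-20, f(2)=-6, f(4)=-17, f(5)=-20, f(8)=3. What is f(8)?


3


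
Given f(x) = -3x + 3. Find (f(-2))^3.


f(-2) = 9
(9)^3 = 729

729


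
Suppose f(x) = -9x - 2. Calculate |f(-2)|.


f(-2) = 16
|16| = 16

16


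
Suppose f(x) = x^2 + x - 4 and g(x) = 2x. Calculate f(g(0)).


g(0) = 0
f(0) = 1*(0)^2 + 1*(0) - 4 = -4

-4


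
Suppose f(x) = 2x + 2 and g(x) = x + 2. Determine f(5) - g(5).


5


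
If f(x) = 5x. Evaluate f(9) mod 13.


6


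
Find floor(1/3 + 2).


1/3 = 0.3333
0.3333 + 2 = 2.3333
floor(2.3333) = 2

2


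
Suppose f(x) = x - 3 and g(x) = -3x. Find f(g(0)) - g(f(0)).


f(g(0)) = -3
g(f(0)) = 9
Difference = -12

-12


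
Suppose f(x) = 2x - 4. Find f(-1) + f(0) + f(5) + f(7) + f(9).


20


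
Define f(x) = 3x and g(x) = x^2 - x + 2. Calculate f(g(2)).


12


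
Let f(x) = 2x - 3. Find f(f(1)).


f(1) = -1
f(-1) = -5

-5


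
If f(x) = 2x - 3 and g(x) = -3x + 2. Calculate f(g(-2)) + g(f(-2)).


f(g(-2)) = 13
g(f(-2)) = 23
Sum = 36

36


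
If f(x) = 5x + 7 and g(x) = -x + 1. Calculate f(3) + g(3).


f(3) = 22
g(3) = -2
Sum = 20

20


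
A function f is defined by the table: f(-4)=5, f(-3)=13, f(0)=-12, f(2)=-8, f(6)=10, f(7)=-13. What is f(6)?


10


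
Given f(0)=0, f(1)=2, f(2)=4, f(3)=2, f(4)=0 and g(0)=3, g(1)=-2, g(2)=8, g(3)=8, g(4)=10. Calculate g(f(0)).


f(0) = 0
g(0) = 3

3


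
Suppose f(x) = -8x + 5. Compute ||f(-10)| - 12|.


f(-10) = 85
|85| = 85
|85 - 12| = 73

73


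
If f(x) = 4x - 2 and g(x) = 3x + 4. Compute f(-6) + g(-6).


f(-6) = -26
g(-6) = -14
Sum = -40

-40


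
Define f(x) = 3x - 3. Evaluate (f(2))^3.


f(2) = 3
(3)^3 = 27

27


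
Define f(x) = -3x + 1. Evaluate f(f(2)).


f(2) = -5
f(-5) = 16

16


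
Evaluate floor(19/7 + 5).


19/7 = 2.7143
2.7143 + 5 = 7.7143
floor(7.7143) = 7

7


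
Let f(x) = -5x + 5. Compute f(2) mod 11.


f(2) = -5
-5 mod 11 = 6

6


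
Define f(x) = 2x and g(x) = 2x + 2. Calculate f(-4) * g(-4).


f(-4) = -8
g(-4) = -6
Product = 48

48


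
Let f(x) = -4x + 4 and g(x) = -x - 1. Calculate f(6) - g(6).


f(6) = -20
g(6) = -7
Difference = -13

-13


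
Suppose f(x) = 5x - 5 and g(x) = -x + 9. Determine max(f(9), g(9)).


f(9) = 40
g(9) = 0
max = 40

40


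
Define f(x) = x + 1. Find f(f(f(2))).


5


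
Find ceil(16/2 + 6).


14


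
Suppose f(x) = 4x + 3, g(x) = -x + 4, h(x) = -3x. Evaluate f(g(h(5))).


79


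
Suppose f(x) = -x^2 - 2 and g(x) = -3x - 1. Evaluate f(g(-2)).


g(-2) = 5
f(5) = (-1)*(5)^2 - 2 = -27

-27


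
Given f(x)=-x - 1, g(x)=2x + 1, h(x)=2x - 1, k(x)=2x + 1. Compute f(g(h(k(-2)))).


k(-2) = -3
h(-3) = -7
g(-7) = -13
f(-13) = 12

12


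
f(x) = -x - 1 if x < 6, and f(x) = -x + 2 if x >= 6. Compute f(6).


6 satisfies x >= 6
f(6) = -4

-4


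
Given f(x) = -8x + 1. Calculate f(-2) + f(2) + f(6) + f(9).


-116


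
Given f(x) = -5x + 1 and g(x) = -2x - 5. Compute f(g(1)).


36


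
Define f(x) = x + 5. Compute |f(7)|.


f(7) = 12
|12| = 12

12


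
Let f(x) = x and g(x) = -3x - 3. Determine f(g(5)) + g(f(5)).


f(g(5)) = -18
g(f(5)) = -18
Sum = -36

-36


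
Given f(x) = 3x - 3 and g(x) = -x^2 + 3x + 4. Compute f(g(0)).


9


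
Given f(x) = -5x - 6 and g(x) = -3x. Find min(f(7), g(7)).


f(7) = -41
g(7) = -21
min = -41

-41


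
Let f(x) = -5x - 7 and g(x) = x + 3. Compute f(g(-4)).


g(-4) = -1
f(-1) = -2

-2


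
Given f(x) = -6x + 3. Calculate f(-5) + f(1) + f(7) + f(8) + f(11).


f(-5) = 33
f(1) = -3
f(7) = -39
f(8) = -45
f(11) = -63
Sum = -117

-117


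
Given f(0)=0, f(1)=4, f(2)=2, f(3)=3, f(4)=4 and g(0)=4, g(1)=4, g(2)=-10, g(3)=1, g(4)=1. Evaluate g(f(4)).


1


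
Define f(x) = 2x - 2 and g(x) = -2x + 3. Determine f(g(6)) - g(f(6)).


-3


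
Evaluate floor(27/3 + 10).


27/3 = 9
9 + 10 = 19
floor(19) = 19

19


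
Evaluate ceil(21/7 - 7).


-4


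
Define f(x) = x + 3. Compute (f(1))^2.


f(1) = 4
(4)^2 = 16

16


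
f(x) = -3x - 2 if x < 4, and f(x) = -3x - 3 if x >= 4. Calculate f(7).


7 satisfies x >= 4
f(7) = -24

-24


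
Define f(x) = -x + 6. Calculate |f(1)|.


5


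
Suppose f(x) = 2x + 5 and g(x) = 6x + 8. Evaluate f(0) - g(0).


-3


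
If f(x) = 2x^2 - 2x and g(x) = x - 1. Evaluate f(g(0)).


g(0) = -1
f(-1) = 2*(-1)^2 - 2*(-1) = 4

4


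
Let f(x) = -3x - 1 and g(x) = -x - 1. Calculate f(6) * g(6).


f(6) = -19
g(6) = -7
Product = 133

133


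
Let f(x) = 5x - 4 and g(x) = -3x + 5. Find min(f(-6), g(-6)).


f(-6) = -34
g(-6) = 23
min = -34

-34


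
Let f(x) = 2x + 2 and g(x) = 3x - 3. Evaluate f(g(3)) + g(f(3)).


f(g(3)) = 14
g(f(3)) = 21
Sum = 35

35


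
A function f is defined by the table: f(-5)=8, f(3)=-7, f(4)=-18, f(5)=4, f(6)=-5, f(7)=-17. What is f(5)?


4


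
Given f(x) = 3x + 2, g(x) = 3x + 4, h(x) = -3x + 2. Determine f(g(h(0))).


h(0) = 2
g(2) = 10
f(10) = 32

32


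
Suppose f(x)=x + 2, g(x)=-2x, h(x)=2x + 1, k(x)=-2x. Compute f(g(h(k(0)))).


k(0) = 0
h(0) = 1
g(1) = -2
f(-2) = 0

0


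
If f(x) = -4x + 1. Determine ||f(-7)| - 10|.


f(-7) = 29
|29| = 29
|29 - 10| = 19

19


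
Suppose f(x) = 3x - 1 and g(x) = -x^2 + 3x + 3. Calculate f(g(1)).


g(1) = 5
f(5) = 14

14


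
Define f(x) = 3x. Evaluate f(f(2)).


18


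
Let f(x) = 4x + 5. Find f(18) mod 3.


f(18) = 77
77 mod 3 = 2

2


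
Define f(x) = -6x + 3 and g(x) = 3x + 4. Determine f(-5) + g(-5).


f(-5) = 33
g(-5) = -11
Sum = 22

22


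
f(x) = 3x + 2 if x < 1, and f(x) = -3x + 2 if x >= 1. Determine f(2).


2 satisfies x >= 1
f(2) = -4

-4


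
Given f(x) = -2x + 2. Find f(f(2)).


f(2) = -2
f(-2) = 6

6


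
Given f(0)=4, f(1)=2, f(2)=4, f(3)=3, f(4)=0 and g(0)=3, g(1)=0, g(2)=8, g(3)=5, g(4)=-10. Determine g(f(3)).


f(3) = 3
g(3) = 5

5


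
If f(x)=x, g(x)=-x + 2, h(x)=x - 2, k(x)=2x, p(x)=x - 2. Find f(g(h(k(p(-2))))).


p(-2) = -4
k(-4) = -8
h(-8) = -10
g(-10) = 12
f(12) = 12

12


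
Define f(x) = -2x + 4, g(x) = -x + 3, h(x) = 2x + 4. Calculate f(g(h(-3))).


-6


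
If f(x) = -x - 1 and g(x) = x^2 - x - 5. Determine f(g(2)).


g(2) = -3
f(-3) = 2

2


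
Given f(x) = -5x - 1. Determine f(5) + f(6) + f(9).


f(5) = -26
f(6) = -31
f(9) = -46
Sum = -103

-103


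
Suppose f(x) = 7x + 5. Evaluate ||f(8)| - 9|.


f(8) = 61
|61| = 61
|61 - 9| = 52

52


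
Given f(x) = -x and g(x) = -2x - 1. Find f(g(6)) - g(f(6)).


f(g(6)) = 13
g(f(6)) = 11
Difference = 2

2


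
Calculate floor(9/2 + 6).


9/2 = 4.5
4.5 + 6 = 10.5
floor(10.5) = 10

10


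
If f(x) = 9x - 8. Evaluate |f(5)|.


f(5) = 37
|37| = 37

37


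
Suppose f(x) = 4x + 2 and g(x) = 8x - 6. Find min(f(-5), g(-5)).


f(-5) = -18
g(-5) = -46
min = -46

-46


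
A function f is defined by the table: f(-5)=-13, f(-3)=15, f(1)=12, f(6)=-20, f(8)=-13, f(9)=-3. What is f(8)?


Reading from the table at x = 8

-13


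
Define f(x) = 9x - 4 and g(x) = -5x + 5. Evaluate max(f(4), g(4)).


32


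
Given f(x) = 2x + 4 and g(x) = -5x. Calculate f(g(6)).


-56


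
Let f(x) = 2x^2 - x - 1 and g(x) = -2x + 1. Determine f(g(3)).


g(3) = -5
f(-5) = 2*(-5)^2 - 1*(-5) - 1 = 54

54


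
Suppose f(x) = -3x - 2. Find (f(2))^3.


-512


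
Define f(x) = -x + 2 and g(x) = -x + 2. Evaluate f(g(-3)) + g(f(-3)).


f(g(-3)) = -3
g(f(-3)) = -3
Sum = -6

-6


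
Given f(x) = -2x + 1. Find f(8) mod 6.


3


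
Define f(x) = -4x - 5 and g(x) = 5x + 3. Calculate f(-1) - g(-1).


f(-1) = -1
g(-1) = -2
Difference = 1

1


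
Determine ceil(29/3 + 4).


14


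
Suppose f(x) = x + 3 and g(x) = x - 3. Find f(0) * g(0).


-9


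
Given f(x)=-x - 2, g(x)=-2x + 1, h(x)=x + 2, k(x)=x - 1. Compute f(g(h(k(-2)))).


-5


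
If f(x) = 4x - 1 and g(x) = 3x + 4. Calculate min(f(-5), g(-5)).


f(-5) = -21
g(-5) = -11
min = -21

-21


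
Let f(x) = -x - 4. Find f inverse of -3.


Solve -x - 4 = -3
x = (-3 + 4) / (-1) = -1

-1


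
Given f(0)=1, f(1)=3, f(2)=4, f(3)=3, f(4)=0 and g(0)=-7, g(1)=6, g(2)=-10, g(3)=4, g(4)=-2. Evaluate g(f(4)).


f(4) = 0
g(0) = -7

-7


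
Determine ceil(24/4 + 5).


11


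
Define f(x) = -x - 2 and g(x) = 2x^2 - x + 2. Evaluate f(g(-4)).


g(-4) = 38
f(38) = -40

-40


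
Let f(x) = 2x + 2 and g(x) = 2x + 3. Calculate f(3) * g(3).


72


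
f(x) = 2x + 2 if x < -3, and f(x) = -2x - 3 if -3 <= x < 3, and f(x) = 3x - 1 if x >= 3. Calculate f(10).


10 satisfies x >= 3
f(10) = 29

29


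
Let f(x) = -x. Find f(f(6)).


6


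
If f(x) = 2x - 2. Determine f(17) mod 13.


f(17) = 32
32 mod 13 = 6

6


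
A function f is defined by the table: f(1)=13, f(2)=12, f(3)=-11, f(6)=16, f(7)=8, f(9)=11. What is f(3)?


Reading from the table at x = 3

-11


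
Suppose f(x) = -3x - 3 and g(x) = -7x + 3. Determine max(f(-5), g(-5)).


f(-5) = 12
g(-5) = 38
max = 38

38


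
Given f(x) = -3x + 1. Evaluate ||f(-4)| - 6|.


f(-4) = 13
|13| = 13
|13 - 6| = 7

7


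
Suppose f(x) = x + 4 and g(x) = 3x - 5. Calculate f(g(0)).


g(0) = -5
f(-5) = -1

-1


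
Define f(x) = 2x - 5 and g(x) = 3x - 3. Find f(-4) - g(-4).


f(-4) = -13
g(-4) = -15
Difference = 2

2


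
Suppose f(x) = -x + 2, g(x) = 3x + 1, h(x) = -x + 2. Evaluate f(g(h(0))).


h(0) = 2
g(2) = 7
f(7) = -5

-5


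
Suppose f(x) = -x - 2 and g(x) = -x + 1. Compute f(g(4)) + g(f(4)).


f(g(4)) = 1
g(f(4)) = 7
Sum = 8

8


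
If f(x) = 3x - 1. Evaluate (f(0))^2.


1


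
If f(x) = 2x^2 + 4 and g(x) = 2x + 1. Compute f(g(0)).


g(0) = 1
f(1) = 2*(1)^2 + 4 = 6

6


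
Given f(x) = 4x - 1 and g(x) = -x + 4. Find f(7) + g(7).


f(7) = 27
g(7) = -3
Sum = 24

24


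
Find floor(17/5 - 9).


17/5 = 3.4
3.4 - 9 = -5.6
floor(-5.6) = -6

-6


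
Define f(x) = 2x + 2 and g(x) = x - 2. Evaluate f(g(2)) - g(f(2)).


f(g(2)) = 2
g(f(2)) = 4
Difference = -2

-2


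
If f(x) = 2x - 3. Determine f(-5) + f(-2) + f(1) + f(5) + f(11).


f(-5) = -13
f(-2) = -7
f(1) = -1
f(5) = 7
f(11) = 19
Sum = 5

5


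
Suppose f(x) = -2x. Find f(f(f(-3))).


f(-3) = 6
f(6) = -12
f(-12) = 24

24


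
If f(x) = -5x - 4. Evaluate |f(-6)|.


f(-6) = 26
|26| = 26

26


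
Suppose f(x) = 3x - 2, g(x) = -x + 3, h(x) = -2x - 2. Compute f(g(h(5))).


h(5) = -12
g(-12) = 15
f(15) = 43

43


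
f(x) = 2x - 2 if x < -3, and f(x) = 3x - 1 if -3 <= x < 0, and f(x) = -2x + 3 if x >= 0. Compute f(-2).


-2 satisfies -3 <= x < 0
f(-2) = -7

-7


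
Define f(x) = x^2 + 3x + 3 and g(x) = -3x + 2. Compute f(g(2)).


g(2) = -4
f(-4) = 1*(-4)^2 + 3*(-4) + 3 = 7

7


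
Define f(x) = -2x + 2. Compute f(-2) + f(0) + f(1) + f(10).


f(-2) = 6
f(0) = 2
f(1) = 0
f(10) = -18
Sum = -10

-10


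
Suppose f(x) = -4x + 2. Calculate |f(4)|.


f(4) = -14
|-14| = 14

14


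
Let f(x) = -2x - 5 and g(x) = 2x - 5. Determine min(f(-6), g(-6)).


f(-6) = 7
g(-6) = -17
min = -17

-17


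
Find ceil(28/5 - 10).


28/5 = 5.6
5.6 - 10 = -4.4
ceil(-4.4) = -4

-4


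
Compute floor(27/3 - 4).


27/3 = 9
9 - 4 = 5
floor(5) = 5

5


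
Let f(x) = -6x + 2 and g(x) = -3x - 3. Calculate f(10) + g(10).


f(10) = -58
g(10) = -33
Sum = -91

-91


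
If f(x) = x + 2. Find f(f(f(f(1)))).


f(1) = 3
f(3) = 5
f(5) = 7
f(7) = 9

9


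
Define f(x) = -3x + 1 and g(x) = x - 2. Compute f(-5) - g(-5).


23


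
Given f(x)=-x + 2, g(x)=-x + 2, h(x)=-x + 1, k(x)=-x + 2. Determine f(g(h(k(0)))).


k(0) = 2
h(2) = -1
g(-1) = 3
f(3) = -1

-1


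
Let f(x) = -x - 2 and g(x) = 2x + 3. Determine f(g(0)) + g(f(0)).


f(g(0)) = -5
g(f(0)) = -1
Sum = -6

-6


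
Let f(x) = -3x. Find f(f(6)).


f(6) = -18
f(-18) = 54

54


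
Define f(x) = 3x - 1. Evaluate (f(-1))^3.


f(-1) = -4
(-4)^3 = -64

-64


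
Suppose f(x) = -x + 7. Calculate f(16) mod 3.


f(16) = -9
-9 mod 3 = 0

0


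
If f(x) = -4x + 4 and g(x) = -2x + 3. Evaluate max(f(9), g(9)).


-15


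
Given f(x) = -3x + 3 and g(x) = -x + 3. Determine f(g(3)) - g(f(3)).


f(g(3)) = 3
g(f(3)) = 9
Difference = -6

-6


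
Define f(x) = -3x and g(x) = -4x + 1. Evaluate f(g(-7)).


g(-7) = 29
f(29) = -87

-87


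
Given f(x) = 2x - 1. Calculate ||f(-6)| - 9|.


f(-6) = -13
|-13| = 13
|13 - 9| = 4

4


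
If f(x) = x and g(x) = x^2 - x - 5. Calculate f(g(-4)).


g(-4) = 15
f(15) = 15

15


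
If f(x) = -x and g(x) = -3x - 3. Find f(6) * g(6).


f(6) = -6
g(6) = -21
Product = 126

126


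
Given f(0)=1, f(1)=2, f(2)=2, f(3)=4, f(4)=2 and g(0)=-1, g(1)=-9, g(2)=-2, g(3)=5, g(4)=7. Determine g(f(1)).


-2


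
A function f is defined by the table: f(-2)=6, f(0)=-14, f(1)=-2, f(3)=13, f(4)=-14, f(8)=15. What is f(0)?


Reading from the table at x = 0

-14


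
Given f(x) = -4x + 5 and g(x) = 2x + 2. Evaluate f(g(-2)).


g(-2) = -2
f(-2) = 13

13


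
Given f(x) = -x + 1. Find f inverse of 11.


Solve -x + 1 = 11
x = (11 - 1) / (-1) = -10

-10


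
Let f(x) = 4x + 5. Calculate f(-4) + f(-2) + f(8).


f(-4) = -11
f(-2) = -3
f(8) = 37
Sum = 23

23


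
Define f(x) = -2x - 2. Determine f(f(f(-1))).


f(-1) = 0
f(0) = -2
f(-2) = 2

2


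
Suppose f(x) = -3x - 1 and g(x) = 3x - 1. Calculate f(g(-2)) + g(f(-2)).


f(g(-2)) = 20
g(f(-2)) = 14
Sum = 34

34


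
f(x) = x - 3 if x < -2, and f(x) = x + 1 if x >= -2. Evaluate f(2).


3


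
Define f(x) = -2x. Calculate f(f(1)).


f(1) = -2
f(-2) = 4

4


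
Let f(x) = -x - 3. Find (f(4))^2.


f(4) = -7
(-7)^2 = 49

49


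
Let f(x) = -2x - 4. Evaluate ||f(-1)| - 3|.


f(-1) = -2
|-2| = 2
|2 - 3| = 1

1


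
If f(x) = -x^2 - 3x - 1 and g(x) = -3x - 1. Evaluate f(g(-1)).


g(-1) = 2
f(2) = (-1)*(2)^2 - 3*(2) - 1 = -11

-11


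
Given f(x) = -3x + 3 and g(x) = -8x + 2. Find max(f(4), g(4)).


f(4) = -9
g(4) = -30
max = -9

-9


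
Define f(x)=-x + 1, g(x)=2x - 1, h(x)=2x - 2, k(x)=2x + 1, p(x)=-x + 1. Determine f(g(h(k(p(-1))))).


p(-1) = 2
k(2) = 5
h(5) = 8
g(8) = 15
f(15) = -14

-14


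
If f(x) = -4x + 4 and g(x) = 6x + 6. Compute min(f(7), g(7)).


f(7) = -24
g(7) = 48
min = -24

-24


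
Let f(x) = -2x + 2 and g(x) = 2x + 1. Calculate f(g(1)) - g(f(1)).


f(g(1)) = -4
g(f(1)) = 1
Difference = -5

-5


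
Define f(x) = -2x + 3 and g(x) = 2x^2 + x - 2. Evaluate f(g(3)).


g(3) = 19
f(19) = -35

-35


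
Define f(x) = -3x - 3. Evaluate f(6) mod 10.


f(6) = -21
-21 mod 10 = 9

9


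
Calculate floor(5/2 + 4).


5/2 = 2.5
2.5 + 4 = 6.5
floor(6.5) = 6

6


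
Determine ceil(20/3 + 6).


20/3 = 6.6667
6.6667 + 6 = 12.6667
ceil(12.6667) = 13

13


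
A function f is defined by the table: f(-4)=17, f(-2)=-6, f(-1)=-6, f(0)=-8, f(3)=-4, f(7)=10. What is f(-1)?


Reading from the table at x = -1

-6


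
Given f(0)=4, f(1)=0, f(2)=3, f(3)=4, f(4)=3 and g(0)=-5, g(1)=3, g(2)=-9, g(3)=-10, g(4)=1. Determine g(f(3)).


f(3) = 4
g(4) = 1

1


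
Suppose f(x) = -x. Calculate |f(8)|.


f(8) = -8
|-8| = 8

8


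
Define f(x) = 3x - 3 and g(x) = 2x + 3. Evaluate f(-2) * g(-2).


9


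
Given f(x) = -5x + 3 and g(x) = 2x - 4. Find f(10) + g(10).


f(10) = -47
g(10) = 16
Sum = -31

-31


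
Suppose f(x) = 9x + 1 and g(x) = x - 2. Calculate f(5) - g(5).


f(5) = 46
g(5) = 3
Difference = 43

43


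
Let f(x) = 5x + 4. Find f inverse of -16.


Solve 5x + 4 = -16
x = (-16 - 4) / 5 = -4

-4


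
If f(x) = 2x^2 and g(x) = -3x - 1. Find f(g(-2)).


g(-2) = 5
f(5) = 2*(5)^2 = 50

50


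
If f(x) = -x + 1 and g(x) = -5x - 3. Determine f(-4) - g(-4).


-12


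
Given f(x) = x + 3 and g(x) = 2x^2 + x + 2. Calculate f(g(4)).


g(4) = 38
f(38) = 41

41


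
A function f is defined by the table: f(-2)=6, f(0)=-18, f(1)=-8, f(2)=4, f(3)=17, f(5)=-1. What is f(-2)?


Reading from the table at x = -2

6


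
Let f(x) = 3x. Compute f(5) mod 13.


f(5) = 15
15 mod 13 = 2

2


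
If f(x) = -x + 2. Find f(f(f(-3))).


5


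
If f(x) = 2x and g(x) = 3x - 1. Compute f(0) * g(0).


f(0) = 0
g(0) = -1
Product = 0

0


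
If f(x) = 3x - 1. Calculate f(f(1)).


f(1) = 2
f(2) = 5

5


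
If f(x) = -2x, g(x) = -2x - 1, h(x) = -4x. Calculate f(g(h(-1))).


h(-1) = 4
g(4) = -9
f(-9) = 18

18


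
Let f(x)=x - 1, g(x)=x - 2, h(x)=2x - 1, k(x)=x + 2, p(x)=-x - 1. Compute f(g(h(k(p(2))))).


p(2) = -3
k(-3) = -1
h(-1) = -3
g(-3) = -5
f(-5) = -6

-6


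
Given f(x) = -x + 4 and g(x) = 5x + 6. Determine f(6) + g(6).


f(6) = -2
g(6) = 36
Sum = 34

34


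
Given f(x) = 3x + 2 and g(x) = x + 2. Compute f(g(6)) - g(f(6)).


f(g(6)) = 26
g(f(6)) = 22
Difference = 4

4


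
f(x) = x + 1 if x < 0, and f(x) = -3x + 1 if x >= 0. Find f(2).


2 satisfies x >= 0
f(2) = -5

-5


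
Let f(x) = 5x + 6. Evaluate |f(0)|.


6


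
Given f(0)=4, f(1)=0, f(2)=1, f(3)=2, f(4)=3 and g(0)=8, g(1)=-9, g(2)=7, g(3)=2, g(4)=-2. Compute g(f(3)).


7


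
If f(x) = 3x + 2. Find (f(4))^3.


f(4) = 14
(14)^3 = 2744

2744


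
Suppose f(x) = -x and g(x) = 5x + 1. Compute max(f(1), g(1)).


f(1) = -1
g(1) = 6
max = 6

6


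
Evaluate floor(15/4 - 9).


15/4 = 3.75
3.75 - 9 = -5.25
floor(-5.25) = -6

-6


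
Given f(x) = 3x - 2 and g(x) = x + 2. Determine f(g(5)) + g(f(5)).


f(g(5)) = 19
g(f(5)) = 15
Sum = 34

34


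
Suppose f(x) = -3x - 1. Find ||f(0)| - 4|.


f(0) = -1
|-1| = 1
|1 - 4| = 3

3


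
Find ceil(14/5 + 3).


14/5 = 2.8
2.8 + 3 = 5.8
ceil(5.8) = 6

6


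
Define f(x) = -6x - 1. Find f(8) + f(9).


-104


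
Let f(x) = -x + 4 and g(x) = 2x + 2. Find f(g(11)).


g(11) = 24
f(24) = -20

-20


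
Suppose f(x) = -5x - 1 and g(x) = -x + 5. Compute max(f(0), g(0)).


f(0) = -1
g(0) = 5
max = 5

5


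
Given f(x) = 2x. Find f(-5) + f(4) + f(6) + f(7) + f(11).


f(-5) = -10
f(4) = 8
f(6) = 12
f(7) = 14
f(11) = 22
Sum = 46

46


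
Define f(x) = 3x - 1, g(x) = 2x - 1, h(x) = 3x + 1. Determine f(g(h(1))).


h(1) = 4
g(4) = 7
f(7) = 20

20


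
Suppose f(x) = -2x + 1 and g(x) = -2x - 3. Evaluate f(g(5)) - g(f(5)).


f(g(5)) = 27
g(f(5)) = 15
Difference = 12

12


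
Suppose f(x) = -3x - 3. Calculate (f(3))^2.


f(3) = -12
(-12)^2 = 144

144


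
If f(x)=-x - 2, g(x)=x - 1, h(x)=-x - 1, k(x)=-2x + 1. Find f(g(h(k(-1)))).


k(-1) = 3
h(3) = -4
g(-4) = -5
f(-5) = 3

3


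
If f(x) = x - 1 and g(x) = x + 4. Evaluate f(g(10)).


g(10) = 14
f(14) = 13

13


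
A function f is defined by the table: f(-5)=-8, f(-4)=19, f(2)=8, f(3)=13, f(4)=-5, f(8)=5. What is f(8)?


Reading from the table at x = 8

5


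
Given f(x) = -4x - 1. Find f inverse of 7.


Solve -4x - 1 = 7
x = (7 + 1) / (-4) = -2

-2


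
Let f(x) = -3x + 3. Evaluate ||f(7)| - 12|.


6


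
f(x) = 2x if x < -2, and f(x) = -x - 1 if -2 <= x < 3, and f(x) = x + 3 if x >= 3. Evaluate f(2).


2 satisfies -2 <= x < 3
f(2) = -3

-3


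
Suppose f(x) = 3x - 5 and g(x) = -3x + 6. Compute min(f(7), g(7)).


f(7) = 16
g(7) = -15
min = -15

-15


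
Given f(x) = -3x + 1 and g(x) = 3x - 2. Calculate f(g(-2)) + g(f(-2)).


f(g(-2)) = 25
g(f(-2)) = 19
Sum = 44

44


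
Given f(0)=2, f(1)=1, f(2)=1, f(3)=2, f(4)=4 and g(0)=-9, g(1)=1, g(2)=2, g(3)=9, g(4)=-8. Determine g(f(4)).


f(4) = 4
g(4) = -8

-8


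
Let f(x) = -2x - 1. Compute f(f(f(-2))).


f(-2) = 3
f(3) = -7
f(-7) = 13

13


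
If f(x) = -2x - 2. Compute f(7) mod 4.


f(7) = -16
-16 mod 4 = 0

0


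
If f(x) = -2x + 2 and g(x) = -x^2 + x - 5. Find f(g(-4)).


52


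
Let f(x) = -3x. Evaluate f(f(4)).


36


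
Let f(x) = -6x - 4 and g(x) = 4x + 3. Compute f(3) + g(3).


-7


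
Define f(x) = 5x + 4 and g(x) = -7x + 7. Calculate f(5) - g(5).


f(5) = 29
g(5) = -28
Difference = 57

57


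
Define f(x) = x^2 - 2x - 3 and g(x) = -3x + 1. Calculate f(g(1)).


g(1) = -2
f(-2) = 1*(-2)^2 - 2*(-2) - 3 = 5

5


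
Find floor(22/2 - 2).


22/2 = 11
11 - 2 = 9
floor(9) = 9

9


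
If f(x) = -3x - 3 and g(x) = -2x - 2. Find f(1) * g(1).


f(1) = -6
g(1) = -4
Product = 24

24


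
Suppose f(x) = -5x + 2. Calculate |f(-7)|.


f(-7) = 37
|37| = 37

37


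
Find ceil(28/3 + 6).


28/3 = 9.3333
9.3333 + 6 = 15.3333
ceil(15.3333) = 16

16


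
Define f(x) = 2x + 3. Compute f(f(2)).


f(2) = 7
f(7) = 17

17


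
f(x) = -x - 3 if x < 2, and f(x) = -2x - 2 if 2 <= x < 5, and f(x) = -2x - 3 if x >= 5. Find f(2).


2 satisfies 2 <= x < 5
f(2) = -6

-6


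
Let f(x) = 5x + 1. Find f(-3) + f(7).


f(-3) = -14
f(7) = 36
Sum = 22

22


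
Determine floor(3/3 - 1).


0


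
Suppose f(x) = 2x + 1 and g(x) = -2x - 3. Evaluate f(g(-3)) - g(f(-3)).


0


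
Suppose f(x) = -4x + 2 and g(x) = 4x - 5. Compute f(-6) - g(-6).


f(-6) = 26
g(-6) = -29
Difference = 55

55


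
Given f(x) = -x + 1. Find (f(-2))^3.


27


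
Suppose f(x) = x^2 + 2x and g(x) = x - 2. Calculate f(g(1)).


g(1) = -1
f(-1) = 1*(-1)^2 + 2*(-1) = -1

-1


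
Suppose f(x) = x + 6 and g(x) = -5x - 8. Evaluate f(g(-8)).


g(-8) = 32
f(32) = 38

38


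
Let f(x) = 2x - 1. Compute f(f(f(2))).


9


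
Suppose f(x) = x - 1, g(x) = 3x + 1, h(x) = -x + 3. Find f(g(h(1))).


h(1) = 2
g(2) = 7
f(7) = 6

6


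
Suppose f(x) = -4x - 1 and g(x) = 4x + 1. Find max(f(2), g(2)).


f(2) = -9
g(2) = 9
max = 9

9


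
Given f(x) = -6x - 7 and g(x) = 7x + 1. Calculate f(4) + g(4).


-2


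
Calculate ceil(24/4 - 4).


24/4 = 6
6 - 4 = 2
ceil(2) = 2

2


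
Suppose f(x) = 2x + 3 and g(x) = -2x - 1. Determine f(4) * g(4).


f(4) = 11
g(4) = -9
Product = -99

-99


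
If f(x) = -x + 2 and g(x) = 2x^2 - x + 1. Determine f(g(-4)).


g(-4) = 37
f(37) = -35

-35


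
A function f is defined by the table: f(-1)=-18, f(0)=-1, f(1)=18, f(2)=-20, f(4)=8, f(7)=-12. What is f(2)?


Reading from the table at x = 2

-20


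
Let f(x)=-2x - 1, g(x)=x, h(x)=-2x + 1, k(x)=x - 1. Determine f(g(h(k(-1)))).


k(-1) = -2
h(-2) = 5
g(5) = 5
f(5) = -11

-11


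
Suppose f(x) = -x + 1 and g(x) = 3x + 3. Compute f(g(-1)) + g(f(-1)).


f(g(-1)) = 1
g(f(-1)) = 9
Sum = 10

10


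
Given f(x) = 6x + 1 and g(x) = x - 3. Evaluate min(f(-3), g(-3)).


-17


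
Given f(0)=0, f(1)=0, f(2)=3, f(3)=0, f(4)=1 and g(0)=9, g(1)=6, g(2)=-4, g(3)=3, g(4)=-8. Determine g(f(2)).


f(2) = 3
g(3) = 3

3


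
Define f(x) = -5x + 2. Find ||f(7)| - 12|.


f(7) = -33
|-33| = 33
|33 - 12| = 21

21


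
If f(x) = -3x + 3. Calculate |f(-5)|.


f(-5) = 18
|18| = 18

18


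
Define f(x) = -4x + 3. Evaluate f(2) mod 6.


f(2) = -5
-5 mod 6 = 1

1


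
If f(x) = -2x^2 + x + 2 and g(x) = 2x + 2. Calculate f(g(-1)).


g(-1) = 0
f(0) = (-2)*(0)^2 + 1*(0) + 2 = 2

2


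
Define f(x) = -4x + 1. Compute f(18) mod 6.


f(18) = -71
-71 mod 6 = 1

1


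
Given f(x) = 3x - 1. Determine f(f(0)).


f(0) = -1
f(-1) = -4

-4


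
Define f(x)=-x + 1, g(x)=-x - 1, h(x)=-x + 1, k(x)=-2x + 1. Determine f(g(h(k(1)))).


k(1) = -1
h(-1) = 2
g(2) = -3
f(-3) = 4

4


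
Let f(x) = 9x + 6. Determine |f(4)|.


f(4) = 42
|42| = 42

42


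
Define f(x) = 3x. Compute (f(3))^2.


f(3) = 9
(9)^2 = 81

81


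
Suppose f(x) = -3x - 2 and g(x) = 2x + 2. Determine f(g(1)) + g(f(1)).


-22


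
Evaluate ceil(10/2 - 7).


-2


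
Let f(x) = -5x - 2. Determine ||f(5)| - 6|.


f(5) = -27
|-27| = 27
|27 - 6| = 21

21


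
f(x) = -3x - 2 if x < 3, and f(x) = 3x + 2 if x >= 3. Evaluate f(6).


6 satisfies x >= 3
f(6) = 20

20


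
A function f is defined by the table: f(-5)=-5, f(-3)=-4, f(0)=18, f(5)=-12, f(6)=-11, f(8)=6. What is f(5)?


Reading from the table at x = 5

-12


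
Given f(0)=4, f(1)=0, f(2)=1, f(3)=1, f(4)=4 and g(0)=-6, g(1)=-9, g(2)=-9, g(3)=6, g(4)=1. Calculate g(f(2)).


f(2) = 1
g(1) = -9

-9


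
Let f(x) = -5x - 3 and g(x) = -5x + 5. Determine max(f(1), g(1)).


f(1) = -8
g(1) = 0
max = 0

0


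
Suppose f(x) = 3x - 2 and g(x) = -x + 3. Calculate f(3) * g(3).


f(3) = 7
g(3) = 0
Product = 0

0


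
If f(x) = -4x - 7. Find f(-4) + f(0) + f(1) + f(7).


f(-4) = 9
f(0) = -7
f(1) = -11
f(7) = -35
Sum = -44

-44


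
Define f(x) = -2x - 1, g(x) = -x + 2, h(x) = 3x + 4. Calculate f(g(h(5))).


h(5) = 19
g(19) = -17
f(-17) = 33

33


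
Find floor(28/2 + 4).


28/2 = 14
14 + 4 = 18
floor(18) = 18

18


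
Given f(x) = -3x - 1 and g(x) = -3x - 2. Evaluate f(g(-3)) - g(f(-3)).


4


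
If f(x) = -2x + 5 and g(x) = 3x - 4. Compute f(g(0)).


13


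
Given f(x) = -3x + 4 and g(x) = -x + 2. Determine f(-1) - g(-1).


f(-1) = 7
g(-1) = 3
Difference = 4

4


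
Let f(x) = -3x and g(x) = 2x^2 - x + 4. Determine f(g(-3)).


-75


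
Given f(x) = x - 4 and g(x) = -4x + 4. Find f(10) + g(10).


f(10) = 6
g(10) = -36
Sum = -30

-30


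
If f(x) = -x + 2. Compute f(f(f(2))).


f(2) = 0
f(0) = 2
f(2) = 0

0


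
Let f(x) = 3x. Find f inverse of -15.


Solve 3x = -15
x = (-15) / 3 = -5

-5


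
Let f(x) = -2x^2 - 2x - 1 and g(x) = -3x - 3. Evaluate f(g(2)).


g(2) = -9
f(-9) = (-2)*(-9)^2 - 2*(-9) - 1 = -145

-145


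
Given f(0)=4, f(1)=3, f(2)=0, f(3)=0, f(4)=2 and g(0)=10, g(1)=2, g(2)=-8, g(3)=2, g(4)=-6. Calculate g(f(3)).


10


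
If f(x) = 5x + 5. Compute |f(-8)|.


f(-8) = -35
|-35| = 35

35


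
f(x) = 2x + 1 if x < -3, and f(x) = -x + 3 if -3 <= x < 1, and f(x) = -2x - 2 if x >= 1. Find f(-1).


-1 satisfies -3 <= x < 1
f(-1) = 4

4


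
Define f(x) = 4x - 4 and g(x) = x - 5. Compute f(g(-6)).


g(-6) = -11
f(-11) = -48

-48


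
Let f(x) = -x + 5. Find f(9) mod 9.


f(9) = -4
-4 mod 9 = 5

5


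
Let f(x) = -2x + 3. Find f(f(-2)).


f(-2) = 7
f(7) = -11

-11


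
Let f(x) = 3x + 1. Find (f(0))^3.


f(0) = 1
(1)^3 = 1

1


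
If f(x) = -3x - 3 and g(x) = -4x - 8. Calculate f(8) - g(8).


f(8) = -27
g(8) = -40
Difference = 13

13


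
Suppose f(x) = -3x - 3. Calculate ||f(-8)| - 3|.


f(-8) = 21
|21| = 21
|21 - 3| = 18

18


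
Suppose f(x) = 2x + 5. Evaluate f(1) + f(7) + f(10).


f(1) = 7
f(7) = 19
f(10) = 25
Sum = 51

51


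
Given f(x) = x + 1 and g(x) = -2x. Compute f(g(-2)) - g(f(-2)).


f(g(-2)) = 5
g(f(-2)) = 2
Difference = 3

3


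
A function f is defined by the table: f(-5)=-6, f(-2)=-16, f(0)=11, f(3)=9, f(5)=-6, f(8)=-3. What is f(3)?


Reading from the table at x = 3

9


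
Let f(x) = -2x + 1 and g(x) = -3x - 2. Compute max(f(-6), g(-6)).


f(-6) = 13
g(-6) = 16
max = 16

16


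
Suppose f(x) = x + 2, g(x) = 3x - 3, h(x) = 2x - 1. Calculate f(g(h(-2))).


h(-2) = -5
g(-5) = -18
f(-18) = -16

-16


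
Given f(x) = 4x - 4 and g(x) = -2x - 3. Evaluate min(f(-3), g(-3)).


-16


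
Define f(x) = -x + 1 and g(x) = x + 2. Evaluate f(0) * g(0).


f(0) = 1
g(0) = 2
Product = 2

2


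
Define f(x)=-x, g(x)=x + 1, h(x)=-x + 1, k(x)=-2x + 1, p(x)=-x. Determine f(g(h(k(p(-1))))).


p(-1) = 1
k(1) = -1
h(-1) = 2
g(2) = 3
f(3) = -3

-3


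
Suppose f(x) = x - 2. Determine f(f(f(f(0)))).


f(0) = -2
f(-2) = -4
f(-4) = -6
f(-6) = -8

-8


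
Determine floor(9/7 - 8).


9/7 = 1.2857
1.2857 - 8 = -6.7143
floor(-6.7143) = -7

-7


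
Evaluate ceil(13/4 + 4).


8


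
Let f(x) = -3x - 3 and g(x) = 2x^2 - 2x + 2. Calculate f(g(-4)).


g(-4) = 42
f(42) = -129

-129


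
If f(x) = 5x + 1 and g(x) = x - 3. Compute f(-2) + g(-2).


f(-2) = -9
g(-2) = -5
Sum = -14

-14


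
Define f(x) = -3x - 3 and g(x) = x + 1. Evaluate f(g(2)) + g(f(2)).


f(g(2)) = -12
g(f(2)) = -8
Sum = -20

-20


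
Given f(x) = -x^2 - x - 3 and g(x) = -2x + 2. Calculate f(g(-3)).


g(-3) = 8
f(8) = (-1)*(8)^2 - 1*(8) - 3 = -75

-75


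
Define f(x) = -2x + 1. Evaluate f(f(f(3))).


f(3) = -5
f(-5) = 11
f(11) = -21

-21


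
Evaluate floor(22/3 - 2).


5


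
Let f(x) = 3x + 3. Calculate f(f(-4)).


f(-4) = -9
f(-9) = -24

-24


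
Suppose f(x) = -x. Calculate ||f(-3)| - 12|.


f(-3) = 3
|3| = 3
|3 - 12| = 9

9


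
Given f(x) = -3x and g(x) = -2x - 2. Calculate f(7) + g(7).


f(7) = -21
g(7) = -16
Sum = -37

-37


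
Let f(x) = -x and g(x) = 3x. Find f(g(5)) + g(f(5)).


f(g(5)) = -15
g(f(5)) = -15
Sum = -30

-30


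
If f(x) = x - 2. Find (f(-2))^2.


f(-2) = -4
(-4)^2 = 16

16


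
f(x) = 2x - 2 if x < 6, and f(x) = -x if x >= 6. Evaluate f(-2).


-2 satisfies x < 6
f(-2) = -6

-6


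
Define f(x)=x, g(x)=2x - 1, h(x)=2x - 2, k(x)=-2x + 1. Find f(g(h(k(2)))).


-17


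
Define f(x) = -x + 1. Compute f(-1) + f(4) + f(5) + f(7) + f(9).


-19


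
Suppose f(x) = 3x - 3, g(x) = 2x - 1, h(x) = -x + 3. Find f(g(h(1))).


h(1) = 2
g(2) = 3
f(3) = 6

6


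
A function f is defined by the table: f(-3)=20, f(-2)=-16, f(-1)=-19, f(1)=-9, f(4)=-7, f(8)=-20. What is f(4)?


-7


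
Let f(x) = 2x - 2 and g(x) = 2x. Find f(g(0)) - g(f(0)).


f(g(0)) = -2
g(f(0)) = -4
Difference = 2

2


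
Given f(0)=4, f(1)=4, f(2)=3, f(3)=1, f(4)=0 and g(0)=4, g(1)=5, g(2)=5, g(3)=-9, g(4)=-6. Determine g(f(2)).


f(2) = 3
g(3) = -9

-9


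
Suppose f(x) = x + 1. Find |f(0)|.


f(0) = 1
|1| = 1

1


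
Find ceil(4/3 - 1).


4/3 = 1.3333
1.3333 - 1 = 0.3333
ceil(0.3333) = 1

1


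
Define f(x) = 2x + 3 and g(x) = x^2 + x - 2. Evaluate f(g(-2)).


g(-2) = 0
f(0) = 3

3


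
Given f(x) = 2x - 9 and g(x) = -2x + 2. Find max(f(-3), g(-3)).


f(-3) = -15
g(-3) = 8
max = 8

8


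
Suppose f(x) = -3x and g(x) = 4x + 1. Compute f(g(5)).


g(5) = 21
f(21) = -63

-63


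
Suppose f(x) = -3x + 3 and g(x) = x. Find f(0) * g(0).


f(0) = 3
g(0) = 0
Product = 0

0


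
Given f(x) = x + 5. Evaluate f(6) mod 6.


f(6) = 11
11 mod 6 = 5

5


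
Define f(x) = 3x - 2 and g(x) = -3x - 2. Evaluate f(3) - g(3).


f(3) = 7
g(3) = -11
Difference = 18

18


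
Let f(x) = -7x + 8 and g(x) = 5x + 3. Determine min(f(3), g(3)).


f(3) = -13
g(3) = 18
min = -13

-13


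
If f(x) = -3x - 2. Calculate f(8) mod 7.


2


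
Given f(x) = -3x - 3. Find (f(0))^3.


f(0) = -3
(-3)^3 = -27

-27


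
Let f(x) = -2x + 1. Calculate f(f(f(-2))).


f(-2) = 5
f(5) = -9
f(-9) = 19

19


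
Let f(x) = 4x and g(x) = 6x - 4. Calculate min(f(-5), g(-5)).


f(-5) = -20
g(-5) = -34
min = -34

-34


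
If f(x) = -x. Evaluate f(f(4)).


f(4) = -4
f(-4) = 4

4


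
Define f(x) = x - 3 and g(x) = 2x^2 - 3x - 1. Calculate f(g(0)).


g(0) = -1
f(-1) = -4

-4


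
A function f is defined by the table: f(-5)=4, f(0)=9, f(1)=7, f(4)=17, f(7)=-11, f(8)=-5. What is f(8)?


Reading from the table at x = 8

-5


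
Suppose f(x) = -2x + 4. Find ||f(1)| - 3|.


f(1) = 2
|2| = 2
|2 - 3| = 1

1


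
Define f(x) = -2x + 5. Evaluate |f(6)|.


f(6) = -7
|-7| = 7

7


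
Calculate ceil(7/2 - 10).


7/2 = 3.5
3.5 - 10 = -6.5
ceil(-6.5) = -6

-6


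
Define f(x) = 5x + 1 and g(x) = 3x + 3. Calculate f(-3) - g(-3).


-8


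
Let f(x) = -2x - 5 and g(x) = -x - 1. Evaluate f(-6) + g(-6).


f(-6) = 7
g(-6) = 5
Sum = 12

12


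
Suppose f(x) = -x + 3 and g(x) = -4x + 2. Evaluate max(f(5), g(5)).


f(5) = -2
g(5) = -18
max = -2

-2


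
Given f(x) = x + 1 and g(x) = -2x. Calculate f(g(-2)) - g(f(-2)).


f(g(-2)) = 5
g(f(-2)) = 2
Difference = 3

3


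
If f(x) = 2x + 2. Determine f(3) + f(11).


f(3) = 8
f(11) = 24
Sum = 32

32


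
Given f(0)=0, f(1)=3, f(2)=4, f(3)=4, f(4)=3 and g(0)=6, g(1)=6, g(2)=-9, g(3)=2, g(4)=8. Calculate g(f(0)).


6


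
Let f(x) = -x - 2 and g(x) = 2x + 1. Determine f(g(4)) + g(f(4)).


f(g(4)) = -11
g(f(4)) = -11
Sum = -22

-22


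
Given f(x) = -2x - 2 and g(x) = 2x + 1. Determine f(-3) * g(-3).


f(-3) = 4
g(-3) = -5
Product = -20

-20


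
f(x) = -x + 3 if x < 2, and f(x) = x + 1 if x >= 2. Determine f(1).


1 satisfies x < 2
f(1) = 2

2


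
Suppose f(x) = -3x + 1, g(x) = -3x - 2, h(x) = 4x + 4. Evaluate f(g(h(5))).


h(5) = 24
g(24) = -74
f(-74) = 223

223


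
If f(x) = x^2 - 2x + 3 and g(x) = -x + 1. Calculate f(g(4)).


g(4) = -3
f(-3) = 1*(-3)^2 - 2*(-3) + 3 = 18

18


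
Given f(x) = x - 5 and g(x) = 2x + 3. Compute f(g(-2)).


-6


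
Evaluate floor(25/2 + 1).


25/2 = 12.5
12.5 + 1 = 13.5
floor(13.5) = 13

13


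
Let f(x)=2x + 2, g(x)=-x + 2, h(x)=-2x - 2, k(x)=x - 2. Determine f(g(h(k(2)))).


k(2) = 0
h(0) = -2
g(-2) = 4
f(4) = 10

10


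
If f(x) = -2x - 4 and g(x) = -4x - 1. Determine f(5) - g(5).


7


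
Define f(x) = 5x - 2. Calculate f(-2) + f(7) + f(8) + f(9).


f(-2) = -12
f(7) = 33
f(8) = 38
f(9) = 43
Sum = 102

102


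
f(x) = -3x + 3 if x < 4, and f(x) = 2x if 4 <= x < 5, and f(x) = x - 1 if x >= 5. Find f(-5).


-5 satisfies x < 4
f(-5) = 18

18


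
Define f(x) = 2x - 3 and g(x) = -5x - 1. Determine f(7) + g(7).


-25


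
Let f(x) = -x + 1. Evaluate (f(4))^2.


9


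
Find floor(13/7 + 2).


13/7 = 1.8571
1.8571 + 2 = 3.8571
floor(3.8571) = 3

3


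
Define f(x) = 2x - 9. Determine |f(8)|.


f(8) = 7
|7| = 7

7


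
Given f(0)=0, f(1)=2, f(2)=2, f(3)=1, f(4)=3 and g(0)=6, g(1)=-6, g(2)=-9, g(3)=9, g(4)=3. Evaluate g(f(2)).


f(2) = 2
g(2) = -9

-9


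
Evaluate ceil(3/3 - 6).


3/3 = 1
1 - 6 = -5
ceil(-5) = -5

-5


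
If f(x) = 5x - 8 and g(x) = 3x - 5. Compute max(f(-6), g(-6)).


f(-6) = -38
g(-6) = -23
max = -23

-23


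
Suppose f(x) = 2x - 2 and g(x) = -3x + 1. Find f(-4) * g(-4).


f(-4) = -10
g(-4) = 13
Product = -130

-130


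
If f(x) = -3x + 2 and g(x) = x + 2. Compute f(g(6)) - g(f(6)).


f(g(6)) = -22
g(f(6)) = -14
Difference = -8

-8


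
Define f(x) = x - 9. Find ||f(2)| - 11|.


f(2) = -7
|-7| = 7
|7 - 11| = 4

4


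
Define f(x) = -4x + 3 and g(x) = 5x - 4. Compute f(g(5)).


g(5) = 21
f(21) = -81

-81
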